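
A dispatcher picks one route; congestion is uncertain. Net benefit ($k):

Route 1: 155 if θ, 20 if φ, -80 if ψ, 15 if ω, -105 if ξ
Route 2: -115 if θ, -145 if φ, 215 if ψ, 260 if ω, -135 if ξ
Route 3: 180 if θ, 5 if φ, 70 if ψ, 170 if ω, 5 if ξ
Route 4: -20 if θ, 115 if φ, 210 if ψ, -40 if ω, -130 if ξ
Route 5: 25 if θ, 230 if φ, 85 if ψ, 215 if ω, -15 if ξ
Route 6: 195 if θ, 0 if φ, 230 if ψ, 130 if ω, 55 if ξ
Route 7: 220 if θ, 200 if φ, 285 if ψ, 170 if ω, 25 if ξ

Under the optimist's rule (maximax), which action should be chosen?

Route 7

Row maxima: Route 1=155, Route 2=260, Route 3=180, Route 4=210, Route 5=230, Route 6=230, Route 7=285
Best best-case = 285 → Route 7.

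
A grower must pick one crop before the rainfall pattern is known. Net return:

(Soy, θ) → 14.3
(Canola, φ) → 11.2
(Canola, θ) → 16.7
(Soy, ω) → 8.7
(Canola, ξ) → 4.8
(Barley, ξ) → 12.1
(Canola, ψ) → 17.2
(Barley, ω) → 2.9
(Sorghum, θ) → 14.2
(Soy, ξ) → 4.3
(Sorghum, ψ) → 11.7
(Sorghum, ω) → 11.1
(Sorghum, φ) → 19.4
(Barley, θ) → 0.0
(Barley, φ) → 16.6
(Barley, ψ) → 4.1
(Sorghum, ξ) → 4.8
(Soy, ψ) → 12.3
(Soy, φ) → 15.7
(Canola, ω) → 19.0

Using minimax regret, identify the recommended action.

Sorghum

Column bests: θ=16.7, φ=19.4, ψ=17.2, ω=19.0, ξ=12.1.
Soy regrets: 2.4, 3.7, 4.9, 10.3, 7.8 → max 10.3
Sorghum regrets: 2.5, 0.0, 5.5, 7.9, 7.3 → max 7.9
Barley regrets: 16.7, 2.8, 13.1, 16.1, 0.0 → max 16.7
Canola regrets: 0.0, 8.2, 0.0, 0.0, 7.3 → max 8.2
Smallest max regret = 7.9 → Sorghum.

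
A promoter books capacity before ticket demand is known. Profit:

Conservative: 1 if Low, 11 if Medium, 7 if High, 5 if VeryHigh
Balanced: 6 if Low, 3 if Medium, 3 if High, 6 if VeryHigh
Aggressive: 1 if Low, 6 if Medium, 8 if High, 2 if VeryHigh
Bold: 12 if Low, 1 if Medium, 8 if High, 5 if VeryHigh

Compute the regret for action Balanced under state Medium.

Best payoff under Medium is 11.
Regret = 11 − 3 = 8.

8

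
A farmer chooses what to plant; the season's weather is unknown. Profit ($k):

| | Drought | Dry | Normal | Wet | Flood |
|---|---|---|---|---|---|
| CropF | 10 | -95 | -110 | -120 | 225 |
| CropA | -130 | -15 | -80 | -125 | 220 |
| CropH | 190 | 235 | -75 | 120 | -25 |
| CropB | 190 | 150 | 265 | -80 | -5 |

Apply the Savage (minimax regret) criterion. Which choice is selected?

CropB

Column bests: Drought=190, Dry=235, Normal=265, Wet=120, Flood=225.
CropF regrets: 180, 330, 375, 240, 0 → max 375
CropA regrets: 320, 250, 345, 245, 5 → max 345
CropH regrets: 0, 0, 340, 0, 250 → max 340
CropB regrets: 0, 85, 0, 200, 230 → max 230
Smallest max regret = 230 → CropB.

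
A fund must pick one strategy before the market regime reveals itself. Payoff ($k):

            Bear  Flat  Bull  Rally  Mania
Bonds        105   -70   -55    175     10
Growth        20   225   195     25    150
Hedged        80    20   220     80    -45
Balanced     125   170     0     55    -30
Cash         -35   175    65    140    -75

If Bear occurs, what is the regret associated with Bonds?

Best payoff under Bear is 125.
Regret = 125 − 105 = 20.

20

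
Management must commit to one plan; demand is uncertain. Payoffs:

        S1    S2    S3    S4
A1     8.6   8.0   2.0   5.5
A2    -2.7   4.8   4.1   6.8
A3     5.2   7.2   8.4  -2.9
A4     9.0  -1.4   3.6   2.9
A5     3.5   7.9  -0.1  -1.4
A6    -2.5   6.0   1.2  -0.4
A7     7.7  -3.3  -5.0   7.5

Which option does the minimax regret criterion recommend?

Column bests: S1=9.0, S2=8.0, S3=8.4, S4=7.5.
A1 regrets: 0.4, 0.0, 6.4, 2.0 → max 6.4
A2 regrets: 11.7, 3.2, 4.3, 0.7 → max 11.7
A3 regrets: 3.8, 0.8, 0.0, 10.4 → max 10.4
A4 regrets: 0.0, 9.4, 4.8, 4.6 → max 9.4
A5 regrets: 5.5, 0.1, 8.5, 8.9 → max 8.9
A6 regrets: 11.5, 2.0, 7.2, 7.9 → max 11.5
A7 regrets: 1.3, 11.3, 13.4, 0.0 → max 13.4
Smallest max regret = 6.4 → A1.

A1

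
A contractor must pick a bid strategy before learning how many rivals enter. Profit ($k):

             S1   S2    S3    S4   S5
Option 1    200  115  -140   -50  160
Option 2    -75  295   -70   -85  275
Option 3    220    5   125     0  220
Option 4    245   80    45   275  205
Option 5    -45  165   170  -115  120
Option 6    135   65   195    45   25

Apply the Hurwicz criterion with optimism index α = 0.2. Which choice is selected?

Option 1: 0.2·200 + 0.8·(-140) = -72
Option 2: 0.2·295 + 0.8·(-85) = -9
Option 3: 0.2·220 + 0.8·0 = 44
Option 4: 0.2·275 + 0.8·45 = 91
Option 5: 0.2·170 + 0.8·(-115) = -58
Option 6: 0.2·195 + 0.8·25 = 59
Highest Hurwicz score = 91 → Option 4.

Option 4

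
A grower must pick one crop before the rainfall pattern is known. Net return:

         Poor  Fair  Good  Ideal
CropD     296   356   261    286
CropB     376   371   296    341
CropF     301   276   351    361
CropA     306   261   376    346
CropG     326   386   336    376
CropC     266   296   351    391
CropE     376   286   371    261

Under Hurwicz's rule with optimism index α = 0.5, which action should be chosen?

CropD: 0.5·356 + 0.5·261 = 308.5
CropB: 0.5·376 + 0.5·296 = 336
CropF: 0.5·361 + 0.5·276 = 318.5
CropA: 0.5·376 + 0.5·261 = 318.5
CropG: 0.5·386 + 0.5·326 = 356
CropC: 0.5·391 + 0.5·266 = 328.5
CropE: 0.5·376 + 0.5·261 = 318.5
Highest Hurwicz score = 356 → CropG.

CropG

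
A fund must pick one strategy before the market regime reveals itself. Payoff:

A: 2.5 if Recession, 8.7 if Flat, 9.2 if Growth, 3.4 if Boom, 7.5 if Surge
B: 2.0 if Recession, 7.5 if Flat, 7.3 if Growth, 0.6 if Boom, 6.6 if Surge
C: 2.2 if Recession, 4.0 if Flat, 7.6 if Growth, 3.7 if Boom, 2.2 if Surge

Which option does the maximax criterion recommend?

A

Row maxima: A=9.2, B=7.5, C=7.6
Best best-case = 9.2 → A.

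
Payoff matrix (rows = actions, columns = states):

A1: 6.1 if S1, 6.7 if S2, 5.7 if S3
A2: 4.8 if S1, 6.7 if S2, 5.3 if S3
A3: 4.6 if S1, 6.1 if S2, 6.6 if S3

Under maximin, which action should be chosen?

Row minima: A1=5.7, A2=4.8, A3=4.6
Best worst-case = 5.7 → A1.

A1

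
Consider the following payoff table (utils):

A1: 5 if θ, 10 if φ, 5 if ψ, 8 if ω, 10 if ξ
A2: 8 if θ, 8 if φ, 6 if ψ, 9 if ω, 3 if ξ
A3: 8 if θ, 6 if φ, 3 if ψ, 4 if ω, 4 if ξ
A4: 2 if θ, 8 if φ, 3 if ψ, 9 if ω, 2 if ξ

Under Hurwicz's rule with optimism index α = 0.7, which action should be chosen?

A1

A1: 0.7·10 + 0.3·5 = 8.5
A2: 0.7·9 + 0.3·3 = 7.2
A3: 0.7·8 + 0.3·3 = 6.5
A4: 0.7·9 + 0.3·2 = 6.9
Highest Hurwicz score = 8.5 → A1.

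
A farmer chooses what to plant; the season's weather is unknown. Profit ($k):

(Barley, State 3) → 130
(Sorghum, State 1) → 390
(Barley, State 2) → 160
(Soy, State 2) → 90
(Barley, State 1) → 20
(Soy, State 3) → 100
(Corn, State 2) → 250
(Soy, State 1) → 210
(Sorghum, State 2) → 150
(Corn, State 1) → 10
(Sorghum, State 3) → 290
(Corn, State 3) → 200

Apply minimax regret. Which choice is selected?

Sorghum

Column bests: State 1=390, State 2=250, State 3=290.
Corn regrets: 380, 0, 90 → max 380
Sorghum regrets: 0, 100, 0 → max 100
Barley regrets: 370, 90, 160 → max 370
Soy regrets: 180, 160, 190 → max 190
Smallest max regret = 100 → Sorghum.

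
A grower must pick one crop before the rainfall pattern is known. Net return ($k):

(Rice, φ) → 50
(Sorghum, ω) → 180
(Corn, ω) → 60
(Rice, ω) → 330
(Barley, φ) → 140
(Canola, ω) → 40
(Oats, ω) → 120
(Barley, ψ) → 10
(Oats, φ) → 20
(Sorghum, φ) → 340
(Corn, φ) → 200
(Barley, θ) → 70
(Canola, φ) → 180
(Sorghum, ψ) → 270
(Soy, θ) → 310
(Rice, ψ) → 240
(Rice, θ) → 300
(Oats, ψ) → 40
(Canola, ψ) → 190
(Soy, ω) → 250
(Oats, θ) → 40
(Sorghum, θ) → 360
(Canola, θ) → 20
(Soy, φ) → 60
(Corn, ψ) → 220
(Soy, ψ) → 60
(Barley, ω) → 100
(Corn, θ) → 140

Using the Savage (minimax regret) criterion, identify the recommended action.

Column bests: θ=360, φ=340, ψ=270, ω=330.
Soy regrets: 50, 280, 210, 80 → max 280
Canola regrets: 340, 160, 80, 290 → max 340
Oats regrets: 320, 320, 230, 210 → max 320
Sorghum regrets: 0, 0, 0, 150 → max 150
Rice regrets: 60, 290, 30, 0 → max 290
Corn regrets: 220, 140, 50, 270 → max 270
Barley regrets: 290, 200, 260, 230 → max 290
Smallest max regret = 150 → Sorghum.

Sorghum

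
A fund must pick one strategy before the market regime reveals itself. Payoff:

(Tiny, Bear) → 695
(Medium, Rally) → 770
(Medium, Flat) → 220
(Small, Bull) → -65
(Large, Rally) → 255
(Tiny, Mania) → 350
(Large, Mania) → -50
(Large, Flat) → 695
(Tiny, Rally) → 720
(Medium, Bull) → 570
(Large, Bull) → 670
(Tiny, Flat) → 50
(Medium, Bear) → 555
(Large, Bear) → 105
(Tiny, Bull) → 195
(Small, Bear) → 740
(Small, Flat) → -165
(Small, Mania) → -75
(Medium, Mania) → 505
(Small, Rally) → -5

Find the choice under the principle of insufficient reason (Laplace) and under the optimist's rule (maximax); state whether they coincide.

Row averages: Tiny=402, Small=86, Medium=524, Large=335
Highest average = 524 → Medium.
Row maxima: Tiny=720, Small=740, Medium=770, Large=695
Best best-case = 770 → Medium.

laplace → Medium; maximax → Medium (agree)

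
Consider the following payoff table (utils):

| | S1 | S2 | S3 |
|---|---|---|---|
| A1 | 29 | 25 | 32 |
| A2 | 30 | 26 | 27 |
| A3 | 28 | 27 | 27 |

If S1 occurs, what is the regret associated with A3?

2

Best payoff under S1 is 30.
Regret = 30 − 28 = 2.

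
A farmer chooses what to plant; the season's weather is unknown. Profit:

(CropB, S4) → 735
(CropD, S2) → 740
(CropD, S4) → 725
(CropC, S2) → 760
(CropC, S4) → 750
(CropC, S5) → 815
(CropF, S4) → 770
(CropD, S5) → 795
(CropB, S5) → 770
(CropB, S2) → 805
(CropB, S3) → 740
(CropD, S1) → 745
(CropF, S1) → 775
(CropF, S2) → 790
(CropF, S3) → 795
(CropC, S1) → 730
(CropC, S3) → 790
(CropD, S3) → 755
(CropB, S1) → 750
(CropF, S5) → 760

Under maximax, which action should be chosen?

CropC

Row maxima: CropC=815, CropF=795, CropD=795, CropB=805
Best best-case = 815 → CropC.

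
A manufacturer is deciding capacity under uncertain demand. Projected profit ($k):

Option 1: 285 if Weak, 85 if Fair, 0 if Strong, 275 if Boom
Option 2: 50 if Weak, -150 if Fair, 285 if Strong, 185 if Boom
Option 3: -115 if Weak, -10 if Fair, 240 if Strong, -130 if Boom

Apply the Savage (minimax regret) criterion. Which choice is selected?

Option 2

Column bests: Weak=285, Fair=85, Strong=285, Boom=275.
Option 1 regrets: 0, 0, 285, 0 → max 285
Option 2 regrets: 235, 235, 0, 90 → max 235
Option 3 regrets: 400, 95, 45, 405 → max 405
Smallest max regret = 235 → Option 2.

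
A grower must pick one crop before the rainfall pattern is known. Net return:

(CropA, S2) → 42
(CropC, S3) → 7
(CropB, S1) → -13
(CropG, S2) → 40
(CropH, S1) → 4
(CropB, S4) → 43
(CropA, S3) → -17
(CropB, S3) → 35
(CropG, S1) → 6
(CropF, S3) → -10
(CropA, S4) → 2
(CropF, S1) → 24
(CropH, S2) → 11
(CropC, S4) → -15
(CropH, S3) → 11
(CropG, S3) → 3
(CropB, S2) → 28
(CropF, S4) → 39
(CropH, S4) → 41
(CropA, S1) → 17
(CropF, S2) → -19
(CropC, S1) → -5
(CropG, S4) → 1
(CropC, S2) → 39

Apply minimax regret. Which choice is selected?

Column bests: S1=24, S2=42, S3=35, S4=43.
CropF regrets: 0, 61, 45, 4 → max 61
CropB regrets: 37, 14, 0, 0 → max 37
CropA regrets: 7, 0, 52, 41 → max 52
CropG regrets: 18, 2, 32, 42 → max 42
CropC regrets: 29, 3, 28, 58 → max 58
CropH regrets: 20, 31, 24, 2 → max 31
Smallest max regret = 31 → CropH.

CropH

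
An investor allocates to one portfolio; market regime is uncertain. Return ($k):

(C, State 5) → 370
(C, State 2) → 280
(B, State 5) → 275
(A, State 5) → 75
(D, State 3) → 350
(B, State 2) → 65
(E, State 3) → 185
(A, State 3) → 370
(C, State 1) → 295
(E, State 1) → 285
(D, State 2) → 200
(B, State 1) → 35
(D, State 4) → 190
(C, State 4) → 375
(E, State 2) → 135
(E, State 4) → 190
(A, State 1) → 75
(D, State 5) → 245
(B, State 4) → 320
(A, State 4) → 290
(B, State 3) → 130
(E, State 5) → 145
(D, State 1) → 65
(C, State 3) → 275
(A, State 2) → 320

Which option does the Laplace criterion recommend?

Row averages: A=226, B=165, C=319, D=210, E=188
Highest average = 319 → C.

C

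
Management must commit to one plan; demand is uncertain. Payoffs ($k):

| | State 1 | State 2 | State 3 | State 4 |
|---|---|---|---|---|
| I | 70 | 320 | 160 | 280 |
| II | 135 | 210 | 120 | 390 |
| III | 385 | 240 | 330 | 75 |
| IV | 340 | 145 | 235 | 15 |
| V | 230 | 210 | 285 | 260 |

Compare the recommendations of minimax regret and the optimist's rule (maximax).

minimax regret → V; maximax → II (disagree)

Column bests: State 1=385, State 2=320, State 3=330, State 4=390.
I regrets: 315, 0, 170, 110 → max 315
II regrets: 250, 110, 210, 0 → max 250
III regrets: 0, 80, 0, 315 → max 315
IV regrets: 45, 175, 95, 375 → max 375
V regrets: 155, 110, 45, 130 → max 155
Smallest max regret = 155 → V.
Row maxima: I=320, II=390, III=385, IV=340, V=285
Best best-case = 390 → II.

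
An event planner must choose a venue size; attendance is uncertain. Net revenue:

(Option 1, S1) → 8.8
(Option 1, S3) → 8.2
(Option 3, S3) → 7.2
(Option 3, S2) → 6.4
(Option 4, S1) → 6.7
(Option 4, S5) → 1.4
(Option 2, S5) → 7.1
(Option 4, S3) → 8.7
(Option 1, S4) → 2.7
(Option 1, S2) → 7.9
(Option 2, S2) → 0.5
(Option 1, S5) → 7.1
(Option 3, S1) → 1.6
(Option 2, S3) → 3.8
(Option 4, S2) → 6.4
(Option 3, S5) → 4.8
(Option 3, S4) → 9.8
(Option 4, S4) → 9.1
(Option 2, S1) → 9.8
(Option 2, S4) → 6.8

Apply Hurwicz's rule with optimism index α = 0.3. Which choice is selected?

Option 1: 0.3·8.8 + 0.7·2.7 = 4.53
Option 2: 0.3·9.8 + 0.7·0.5 = 3.29
Option 3: 0.3·9.8 + 0.7·1.6 = 4.06
Option 4: 0.3·9.1 + 0.7·1.4 = 3.71
Highest Hurwicz score = 4.53 → Option 1.

Option 1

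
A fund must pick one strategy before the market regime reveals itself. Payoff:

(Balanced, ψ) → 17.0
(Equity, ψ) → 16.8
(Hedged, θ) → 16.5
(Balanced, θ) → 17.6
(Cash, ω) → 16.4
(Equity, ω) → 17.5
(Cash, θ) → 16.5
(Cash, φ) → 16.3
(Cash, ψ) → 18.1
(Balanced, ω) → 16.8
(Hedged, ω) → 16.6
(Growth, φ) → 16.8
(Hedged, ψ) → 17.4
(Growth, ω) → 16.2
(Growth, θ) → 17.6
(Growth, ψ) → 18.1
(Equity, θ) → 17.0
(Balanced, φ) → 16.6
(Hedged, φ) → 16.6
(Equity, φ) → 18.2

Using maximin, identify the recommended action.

Row minima: Cash=16.3, Equity=16.8, Balanced=16.6, Hedged=16.5, Growth=16.2
Best worst-case = 16.8 → Equity.

Equity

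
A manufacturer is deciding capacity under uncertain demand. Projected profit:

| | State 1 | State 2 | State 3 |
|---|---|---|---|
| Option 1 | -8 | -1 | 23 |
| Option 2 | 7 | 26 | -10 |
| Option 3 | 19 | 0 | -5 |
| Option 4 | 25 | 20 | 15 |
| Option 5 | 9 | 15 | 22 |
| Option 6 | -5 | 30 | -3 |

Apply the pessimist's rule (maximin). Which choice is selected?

Option 4

Row minima: Option 1=-8, Option 2=-10, Option 3=-5, Option 4=15, Option 5=9, Option 6=-5
Best worst-case = 15 → Option 4.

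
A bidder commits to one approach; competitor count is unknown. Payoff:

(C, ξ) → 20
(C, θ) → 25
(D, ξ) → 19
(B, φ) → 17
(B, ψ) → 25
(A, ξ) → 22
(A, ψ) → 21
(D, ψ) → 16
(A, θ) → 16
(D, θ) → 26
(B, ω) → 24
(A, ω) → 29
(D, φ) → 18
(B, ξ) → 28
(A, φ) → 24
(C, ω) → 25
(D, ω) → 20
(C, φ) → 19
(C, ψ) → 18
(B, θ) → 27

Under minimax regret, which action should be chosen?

B

Column bests: θ=27, φ=24, ψ=25, ω=29, ξ=28.
A regrets: 11, 0, 4, 0, 6 → max 11
B regrets: 0, 7, 0, 5, 0 → max 7
C regrets: 2, 5, 7, 4, 8 → max 8
D regrets: 1, 6, 9, 9, 9 → max 9
Smallest max regret = 7 → B.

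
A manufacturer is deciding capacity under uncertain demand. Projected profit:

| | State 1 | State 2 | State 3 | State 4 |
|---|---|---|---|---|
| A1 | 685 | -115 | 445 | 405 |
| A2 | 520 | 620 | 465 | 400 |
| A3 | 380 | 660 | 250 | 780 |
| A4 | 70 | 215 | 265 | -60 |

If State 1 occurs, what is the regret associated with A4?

Best payoff under State 1 is 685.
Regret = 685 − 70 = 615.

615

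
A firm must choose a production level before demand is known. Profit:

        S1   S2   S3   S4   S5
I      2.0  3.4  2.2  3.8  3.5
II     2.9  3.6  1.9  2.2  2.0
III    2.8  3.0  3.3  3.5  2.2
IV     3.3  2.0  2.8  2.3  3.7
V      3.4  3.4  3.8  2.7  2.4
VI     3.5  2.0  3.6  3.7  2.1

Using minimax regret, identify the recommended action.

V

Column bests: S1=3.5, S2=3.6, S3=3.8, S4=3.8, S5=3.7.
I regrets: 1.5, 0.2, 1.6, 0.0, 0.2 → max 1.6
II regrets: 0.6, 0.0, 1.9, 1.6, 1.7 → max 1.9
III regrets: 0.7, 0.6, 0.5, 0.3, 1.5 → max 1.5
IV regrets: 0.2, 1.6, 1.0, 1.5, 0.0 → max 1.6
V regrets: 0.1, 0.2, 0.0, 1.1, 1.3 → max 1.3
VI regrets: 0.0, 1.6, 0.2, 0.1, 1.6 → max 1.6
Smallest max regret = 1.3 → V.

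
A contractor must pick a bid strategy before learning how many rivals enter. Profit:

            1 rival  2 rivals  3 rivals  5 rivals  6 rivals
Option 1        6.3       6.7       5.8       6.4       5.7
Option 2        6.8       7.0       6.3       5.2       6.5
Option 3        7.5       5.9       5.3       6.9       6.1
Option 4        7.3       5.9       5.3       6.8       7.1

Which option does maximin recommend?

Row minima: Option 1=5.7, Option 2=5.2, Option 3=5.3, Option 4=5.3
Best worst-case = 5.7 → Option 1.

Option 1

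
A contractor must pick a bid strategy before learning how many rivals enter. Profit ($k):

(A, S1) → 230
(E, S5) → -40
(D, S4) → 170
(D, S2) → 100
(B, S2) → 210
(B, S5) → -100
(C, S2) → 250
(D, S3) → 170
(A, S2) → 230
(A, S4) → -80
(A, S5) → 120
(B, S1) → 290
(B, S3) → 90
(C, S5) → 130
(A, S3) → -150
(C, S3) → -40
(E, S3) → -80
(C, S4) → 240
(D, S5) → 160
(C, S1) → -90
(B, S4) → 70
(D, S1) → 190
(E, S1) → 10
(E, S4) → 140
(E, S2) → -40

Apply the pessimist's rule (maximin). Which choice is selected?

D

Row minima: A=-150, B=-100, C=-90, D=100, E=-80
Best worst-case = 100 → D.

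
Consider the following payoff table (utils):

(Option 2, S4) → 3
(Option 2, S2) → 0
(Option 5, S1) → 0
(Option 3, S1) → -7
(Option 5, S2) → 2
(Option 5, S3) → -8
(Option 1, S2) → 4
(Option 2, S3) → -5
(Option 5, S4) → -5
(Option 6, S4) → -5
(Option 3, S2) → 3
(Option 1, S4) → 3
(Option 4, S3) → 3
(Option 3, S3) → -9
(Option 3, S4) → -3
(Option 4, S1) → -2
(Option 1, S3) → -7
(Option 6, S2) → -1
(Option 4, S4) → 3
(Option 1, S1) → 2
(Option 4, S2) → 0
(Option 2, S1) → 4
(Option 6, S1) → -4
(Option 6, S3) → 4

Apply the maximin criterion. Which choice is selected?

Option 4

Row minima: Option 1=-7, Option 2=-5, Option 3=-9, Option 4=-2, Option 5=-8, Option 6=-5
Best worst-case = -2 → Option 4.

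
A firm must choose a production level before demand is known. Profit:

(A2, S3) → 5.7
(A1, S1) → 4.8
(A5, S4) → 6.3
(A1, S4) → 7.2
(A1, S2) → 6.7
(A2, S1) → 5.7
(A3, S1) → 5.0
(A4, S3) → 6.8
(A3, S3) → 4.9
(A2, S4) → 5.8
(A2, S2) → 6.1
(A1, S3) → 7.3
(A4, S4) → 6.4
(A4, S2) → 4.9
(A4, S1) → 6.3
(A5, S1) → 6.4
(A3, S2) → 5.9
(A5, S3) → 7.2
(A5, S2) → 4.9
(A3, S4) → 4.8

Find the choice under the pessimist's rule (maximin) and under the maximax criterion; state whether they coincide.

maximin → A2; maximax → A1 (disagree)

Row minima: A1=4.8, A2=5.7, A3=4.8, A4=4.9, A5=4.9
Best worst-case = 5.7 → A2.
Row maxima: A1=7.3, A2=6.1, A3=5.9, A4=6.8, A5=7.2
Best best-case = 7.3 → A1.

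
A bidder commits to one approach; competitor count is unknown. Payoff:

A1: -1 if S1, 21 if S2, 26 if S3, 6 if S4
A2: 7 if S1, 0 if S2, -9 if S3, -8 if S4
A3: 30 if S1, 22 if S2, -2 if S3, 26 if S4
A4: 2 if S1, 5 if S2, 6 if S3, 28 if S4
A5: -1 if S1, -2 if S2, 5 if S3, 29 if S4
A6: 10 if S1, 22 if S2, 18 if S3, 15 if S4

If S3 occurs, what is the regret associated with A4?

20

Best payoff under S3 is 26.
Regret = 26 − 6 = 20.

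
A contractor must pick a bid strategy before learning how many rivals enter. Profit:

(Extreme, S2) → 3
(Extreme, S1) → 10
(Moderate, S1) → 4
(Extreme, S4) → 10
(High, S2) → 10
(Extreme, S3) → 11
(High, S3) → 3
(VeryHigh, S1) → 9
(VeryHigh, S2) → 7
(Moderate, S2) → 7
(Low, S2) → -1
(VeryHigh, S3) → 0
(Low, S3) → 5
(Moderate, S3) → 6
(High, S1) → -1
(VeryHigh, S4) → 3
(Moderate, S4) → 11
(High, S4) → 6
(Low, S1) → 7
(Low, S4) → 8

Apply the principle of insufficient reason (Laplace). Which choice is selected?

Extreme

Row averages: Low=4.75, Moderate=7, High=4.5, VeryHigh=4.75, Extreme=8.5
Highest average = 8.5 → Extreme.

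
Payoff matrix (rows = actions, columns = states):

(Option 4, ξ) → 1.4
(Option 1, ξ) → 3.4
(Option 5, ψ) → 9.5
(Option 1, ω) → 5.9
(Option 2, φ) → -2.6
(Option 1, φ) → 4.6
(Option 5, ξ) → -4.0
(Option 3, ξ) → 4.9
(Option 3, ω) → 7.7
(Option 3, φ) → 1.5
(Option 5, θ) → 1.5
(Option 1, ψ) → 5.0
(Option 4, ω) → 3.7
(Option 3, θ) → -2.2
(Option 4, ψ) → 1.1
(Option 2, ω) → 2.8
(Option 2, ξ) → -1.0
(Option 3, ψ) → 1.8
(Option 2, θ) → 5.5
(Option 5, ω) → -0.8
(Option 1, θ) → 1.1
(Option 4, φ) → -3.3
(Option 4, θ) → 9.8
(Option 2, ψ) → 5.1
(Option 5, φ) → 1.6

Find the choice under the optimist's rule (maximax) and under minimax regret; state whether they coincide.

Row maxima: Option 1=5.9, Option 2=5.5, Option 3=7.7, Option 4=9.8, Option 5=9.5
Best best-case = 9.8 → Option 4.
Column bests: θ=9.8, φ=4.6, ψ=9.5, ω=7.7, ξ=4.9.
Option 1 regrets: 8.7, 0.0, 4.5, 1.8, 1.5 → max 8.7
Option 2 regrets: 4.3, 7.2, 4.4, 4.9, 5.9 → max 7.2
Option 3 regrets: 12.0, 3.1, 7.7, 0.0, 0.0 → max 12.0
Option 4 regrets: 0.0, 7.9, 8.4, 4.0, 3.5 → max 8.4
Option 5 regrets: 8.3, 3.0, 0.0, 8.5, 8.9 → max 8.9
Smallest max regret = 7.2 → Option 2.

maximax → Option 4; minimax regret → Option 2 (disagree)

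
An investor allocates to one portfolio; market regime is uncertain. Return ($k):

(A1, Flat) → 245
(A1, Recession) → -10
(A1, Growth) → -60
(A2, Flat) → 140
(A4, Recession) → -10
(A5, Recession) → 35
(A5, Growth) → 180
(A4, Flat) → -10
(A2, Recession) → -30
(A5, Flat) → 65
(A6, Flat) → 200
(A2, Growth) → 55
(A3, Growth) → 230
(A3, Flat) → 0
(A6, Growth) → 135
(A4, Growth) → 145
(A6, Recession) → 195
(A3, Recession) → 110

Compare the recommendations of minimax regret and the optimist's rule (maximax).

Column bests: Recession=195, Flat=245, Growth=230.
A1 regrets: 205, 0, 290 → max 290
A2 regrets: 225, 105, 175 → max 225
A3 regrets: 85, 245, 0 → max 245
A4 regrets: 205, 255, 85 → max 255
A5 regrets: 160, 180, 50 → max 180
A6 regrets: 0, 45, 95 → max 95
Smallest max regret = 95 → A6.
Row maxima: A1=245, A2=140, A3=230, A4=145, A5=180, A6=200
Best best-case = 245 → A1.

minimax regret → A6; maximax → A1 (disagree)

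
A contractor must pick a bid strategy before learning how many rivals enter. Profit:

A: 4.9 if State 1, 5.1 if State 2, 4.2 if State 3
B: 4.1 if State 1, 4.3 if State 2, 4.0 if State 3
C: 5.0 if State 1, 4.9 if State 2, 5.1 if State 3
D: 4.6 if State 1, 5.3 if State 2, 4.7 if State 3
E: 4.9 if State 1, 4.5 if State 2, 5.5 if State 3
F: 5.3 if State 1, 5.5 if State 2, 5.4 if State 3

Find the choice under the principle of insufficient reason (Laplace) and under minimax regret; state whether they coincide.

laplace → F; minimax regret → F (agree)

Row averages: A=71/15, B=62/15, C=5, D=73/15, E=149/30, F=5.4
Highest average = 5.4 → F.
Column bests: State 1=5.3, State 2=5.5, State 3=5.5.
A regrets: 0.4, 0.4, 1.3 → max 1.3
B regrets: 1.2, 1.2, 1.5 → max 1.5
C regrets: 0.3, 0.6, 0.4 → max 0.6
D regrets: 0.7, 0.2, 0.8 → max 0.8
E regrets: 0.4, 1.0, 0.0 → max 1.0
F regrets: 0.0, 0.0, 0.1 → max 0.1
Smallest max regret = 0.1 → F.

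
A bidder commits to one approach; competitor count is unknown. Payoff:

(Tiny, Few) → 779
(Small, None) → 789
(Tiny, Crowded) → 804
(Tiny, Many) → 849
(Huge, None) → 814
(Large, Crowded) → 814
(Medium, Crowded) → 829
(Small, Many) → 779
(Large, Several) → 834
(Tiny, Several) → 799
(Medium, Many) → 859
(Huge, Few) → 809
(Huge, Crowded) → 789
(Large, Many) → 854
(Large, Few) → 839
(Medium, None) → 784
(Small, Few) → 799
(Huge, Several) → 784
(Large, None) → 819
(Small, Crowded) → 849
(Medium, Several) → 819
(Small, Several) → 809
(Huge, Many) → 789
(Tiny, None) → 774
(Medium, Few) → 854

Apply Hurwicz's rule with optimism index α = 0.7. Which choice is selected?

Large

Tiny: 0.7·849 + 0.3·774 = 826.5
Small: 0.7·849 + 0.3·779 = 828
Medium: 0.7·859 + 0.3·784 = 836.5
Large: 0.7·854 + 0.3·814 = 842
Huge: 0.7·814 + 0.3·784 = 805
Highest Hurwicz score = 842 → Large.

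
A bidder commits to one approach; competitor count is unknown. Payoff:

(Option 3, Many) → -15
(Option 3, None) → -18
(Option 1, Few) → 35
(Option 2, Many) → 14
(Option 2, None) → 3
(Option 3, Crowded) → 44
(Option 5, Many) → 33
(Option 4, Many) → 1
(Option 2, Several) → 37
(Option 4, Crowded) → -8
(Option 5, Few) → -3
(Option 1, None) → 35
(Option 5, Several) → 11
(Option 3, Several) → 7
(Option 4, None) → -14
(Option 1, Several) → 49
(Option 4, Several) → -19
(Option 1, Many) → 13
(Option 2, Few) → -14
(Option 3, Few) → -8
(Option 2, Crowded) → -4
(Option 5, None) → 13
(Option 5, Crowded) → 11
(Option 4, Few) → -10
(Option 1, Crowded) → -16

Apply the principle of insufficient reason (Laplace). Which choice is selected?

Row averages: Option 1=23.2, Option 2=7.2, Option 3=2, Option 4=-10, Option 5=13
Highest average = 23.2 → Option 1.

Option 1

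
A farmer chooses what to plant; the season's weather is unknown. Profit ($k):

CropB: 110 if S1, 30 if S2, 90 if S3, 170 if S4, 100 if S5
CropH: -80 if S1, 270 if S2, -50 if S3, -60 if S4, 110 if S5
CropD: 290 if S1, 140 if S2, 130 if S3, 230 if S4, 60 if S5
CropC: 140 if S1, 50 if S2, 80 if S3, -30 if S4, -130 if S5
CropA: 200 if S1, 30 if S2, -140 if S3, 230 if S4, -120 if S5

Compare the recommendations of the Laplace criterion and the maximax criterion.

Row averages: CropB=100, CropH=38, CropD=170, CropC=22, CropA=40
Highest average = 170 → CropD.
Row maxima: CropB=170, CropH=270, CropD=290, CropC=140, CropA=230
Best best-case = 290 → CropD.

laplace → CropD; maximax → CropD (agree)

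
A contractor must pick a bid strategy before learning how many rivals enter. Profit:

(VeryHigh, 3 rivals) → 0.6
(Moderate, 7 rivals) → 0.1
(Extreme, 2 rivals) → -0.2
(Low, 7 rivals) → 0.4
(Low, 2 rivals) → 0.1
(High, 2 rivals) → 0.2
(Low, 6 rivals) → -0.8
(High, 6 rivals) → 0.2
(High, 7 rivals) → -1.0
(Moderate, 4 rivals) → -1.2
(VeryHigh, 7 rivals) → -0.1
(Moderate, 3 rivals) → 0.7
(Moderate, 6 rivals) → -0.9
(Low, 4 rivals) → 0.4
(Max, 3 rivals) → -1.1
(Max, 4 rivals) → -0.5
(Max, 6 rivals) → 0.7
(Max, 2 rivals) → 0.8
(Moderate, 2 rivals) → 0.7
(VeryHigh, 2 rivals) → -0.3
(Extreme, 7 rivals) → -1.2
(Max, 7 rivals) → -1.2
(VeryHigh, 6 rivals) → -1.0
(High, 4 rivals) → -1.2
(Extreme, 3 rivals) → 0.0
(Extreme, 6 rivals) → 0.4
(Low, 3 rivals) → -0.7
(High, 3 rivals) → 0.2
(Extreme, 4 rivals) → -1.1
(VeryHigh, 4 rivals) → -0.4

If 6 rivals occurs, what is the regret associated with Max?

Best payoff under 6 rivals is 0.7.
Regret = 0.7 − 0.7 = 0.0.

0.0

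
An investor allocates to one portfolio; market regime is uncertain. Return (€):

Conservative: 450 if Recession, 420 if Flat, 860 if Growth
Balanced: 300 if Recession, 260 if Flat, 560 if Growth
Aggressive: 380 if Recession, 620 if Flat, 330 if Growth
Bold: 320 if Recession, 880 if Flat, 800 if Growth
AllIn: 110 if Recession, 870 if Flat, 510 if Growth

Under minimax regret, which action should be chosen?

Bold

Column bests: Recession=450, Flat=880, Growth=860.
Conservative regrets: 0, 460, 0 → max 460
Balanced regrets: 150, 620, 300 → max 620
Aggressive regrets: 70, 260, 530 → max 530
Bold regrets: 130, 0, 60 → max 130
AllIn regrets: 340, 10, 350 → max 350
Smallest max regret = 130 → Bold.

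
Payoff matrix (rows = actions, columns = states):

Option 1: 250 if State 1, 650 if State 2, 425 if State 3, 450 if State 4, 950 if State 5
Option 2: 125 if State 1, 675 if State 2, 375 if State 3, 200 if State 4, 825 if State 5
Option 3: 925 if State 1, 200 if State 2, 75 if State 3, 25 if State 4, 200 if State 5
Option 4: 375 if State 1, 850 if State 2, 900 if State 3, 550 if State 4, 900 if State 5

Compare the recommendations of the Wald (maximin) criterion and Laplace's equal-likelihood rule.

maximin → Option 4; laplace → Option 4 (agree)

Row minima: Option 1=250, Option 2=125, Option 3=25, Option 4=375
Best worst-case = 375 → Option 4.
Row averages: Option 1=545, Option 2=440, Option 3=285, Option 4=715
Highest average = 715 → Option 4.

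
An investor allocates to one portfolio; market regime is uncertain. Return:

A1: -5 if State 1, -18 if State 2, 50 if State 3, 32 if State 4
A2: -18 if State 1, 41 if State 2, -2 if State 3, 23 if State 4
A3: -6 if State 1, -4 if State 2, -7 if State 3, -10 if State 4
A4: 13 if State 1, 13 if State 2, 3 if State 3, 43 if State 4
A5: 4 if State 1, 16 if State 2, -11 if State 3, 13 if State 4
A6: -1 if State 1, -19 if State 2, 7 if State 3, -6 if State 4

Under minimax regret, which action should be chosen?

A4

Column bests: State 1=13, State 2=41, State 3=50, State 4=43.
A1 regrets: 18, 59, 0, 11 → max 59
A2 regrets: 31, 0, 52, 20 → max 52
A3 regrets: 19, 45, 57, 53 → max 57
A4 regrets: 0, 28, 47, 0 → max 47
A5 regrets: 9, 25, 61, 30 → max 61
A6 regrets: 14, 60, 43, 49 → max 60
Smallest max regret = 47 → A4.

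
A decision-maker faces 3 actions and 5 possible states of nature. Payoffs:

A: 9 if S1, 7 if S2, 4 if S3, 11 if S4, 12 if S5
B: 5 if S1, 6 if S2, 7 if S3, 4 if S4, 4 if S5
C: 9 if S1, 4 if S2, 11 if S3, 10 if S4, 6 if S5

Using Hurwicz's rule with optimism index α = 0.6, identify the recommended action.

A

A: 0.6·12 + 0.4·4 = 8.8
B: 0.6·7 + 0.4·4 = 5.8
C: 0.6·11 + 0.4·4 = 8.2
Highest Hurwicz score = 8.8 → A.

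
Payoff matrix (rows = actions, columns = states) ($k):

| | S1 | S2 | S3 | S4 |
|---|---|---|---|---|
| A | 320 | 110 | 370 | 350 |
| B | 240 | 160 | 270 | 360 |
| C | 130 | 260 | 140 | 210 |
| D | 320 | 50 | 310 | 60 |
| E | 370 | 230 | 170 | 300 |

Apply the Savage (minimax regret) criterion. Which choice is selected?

B

Column bests: S1=370, S2=260, S3=370, S4=360.
A regrets: 50, 150, 0, 10 → max 150
B regrets: 130, 100, 100, 0 → max 130
C regrets: 240, 0, 230, 150 → max 240
D regrets: 50, 210, 60, 300 → max 300
E regrets: 0, 30, 200, 60 → max 200
Smallest max regret = 130 → B.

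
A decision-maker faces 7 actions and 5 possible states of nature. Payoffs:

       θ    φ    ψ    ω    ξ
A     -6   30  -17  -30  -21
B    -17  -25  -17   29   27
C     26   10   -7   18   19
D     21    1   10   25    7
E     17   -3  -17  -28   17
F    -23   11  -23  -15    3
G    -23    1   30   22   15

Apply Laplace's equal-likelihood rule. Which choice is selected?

Row averages: A=-8.8, B=-0.6, C=13.2, D=12.8, E=-2.8, F=-9.4, G=9
Highest average = 13.2 → C.

C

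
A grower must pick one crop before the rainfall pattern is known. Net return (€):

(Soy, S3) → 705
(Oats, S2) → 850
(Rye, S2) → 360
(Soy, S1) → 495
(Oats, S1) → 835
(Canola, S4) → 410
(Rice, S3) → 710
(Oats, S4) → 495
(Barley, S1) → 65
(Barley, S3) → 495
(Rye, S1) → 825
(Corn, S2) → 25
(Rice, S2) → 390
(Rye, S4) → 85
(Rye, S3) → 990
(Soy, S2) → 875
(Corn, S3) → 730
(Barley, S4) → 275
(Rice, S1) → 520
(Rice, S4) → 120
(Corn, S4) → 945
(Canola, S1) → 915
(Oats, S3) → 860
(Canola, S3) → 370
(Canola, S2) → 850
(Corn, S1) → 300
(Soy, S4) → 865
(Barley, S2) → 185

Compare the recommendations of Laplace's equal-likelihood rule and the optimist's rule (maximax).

Row averages: Rye=565, Corn=500, Rice=435, Soy=735, Barley=255, Oats=760, Canola=636.25
Highest average = 760 → Oats.
Row maxima: Rye=990, Corn=945, Rice=710, Soy=875, Barley=495, Oats=860, Canola=915
Best best-case = 990 → Rye.

laplace → Oats; maximax → Rye (disagree)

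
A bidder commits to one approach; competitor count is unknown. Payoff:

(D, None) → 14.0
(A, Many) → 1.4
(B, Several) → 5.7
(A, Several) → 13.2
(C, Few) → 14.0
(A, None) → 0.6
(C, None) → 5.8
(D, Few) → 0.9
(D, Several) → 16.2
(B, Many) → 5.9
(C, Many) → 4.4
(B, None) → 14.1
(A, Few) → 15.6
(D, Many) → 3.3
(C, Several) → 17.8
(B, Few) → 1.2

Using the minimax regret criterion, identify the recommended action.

Column bests: None=14.1, Few=15.6, Several=17.8, Many=5.9.
A regrets: 13.5, 0.0, 4.6, 4.5 → max 13.5
B regrets: 0.0, 14.4, 12.1, 0.0 → max 14.4
C regrets: 8.3, 1.6, 0.0, 1.5 → max 8.3
D regrets: 0.1, 14.7, 1.6, 2.6 → max 14.7
Smallest max regret = 8.3 → C.

C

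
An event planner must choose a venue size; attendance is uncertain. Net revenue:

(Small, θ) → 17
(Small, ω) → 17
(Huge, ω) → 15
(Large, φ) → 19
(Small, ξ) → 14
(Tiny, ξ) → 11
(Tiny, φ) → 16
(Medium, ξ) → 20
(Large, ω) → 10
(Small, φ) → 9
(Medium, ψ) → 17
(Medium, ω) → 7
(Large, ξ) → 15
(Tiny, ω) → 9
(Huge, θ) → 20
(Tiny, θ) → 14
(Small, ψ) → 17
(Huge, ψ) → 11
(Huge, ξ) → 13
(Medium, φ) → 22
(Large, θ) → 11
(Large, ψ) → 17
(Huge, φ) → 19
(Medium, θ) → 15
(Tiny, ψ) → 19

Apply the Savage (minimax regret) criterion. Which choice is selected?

Column bests: θ=20, φ=22, ψ=19, ω=17, ξ=20.
Tiny regrets: 6, 6, 0, 8, 9 → max 9
Small regrets: 3, 13, 2, 0, 6 → max 13
Medium regrets: 5, 0, 2, 10, 0 → max 10
Large regrets: 9, 3, 2, 7, 5 → max 9
Huge regrets: 0, 3, 8, 2, 7 → max 8
Smallest max regret = 8 → Huge.

Huge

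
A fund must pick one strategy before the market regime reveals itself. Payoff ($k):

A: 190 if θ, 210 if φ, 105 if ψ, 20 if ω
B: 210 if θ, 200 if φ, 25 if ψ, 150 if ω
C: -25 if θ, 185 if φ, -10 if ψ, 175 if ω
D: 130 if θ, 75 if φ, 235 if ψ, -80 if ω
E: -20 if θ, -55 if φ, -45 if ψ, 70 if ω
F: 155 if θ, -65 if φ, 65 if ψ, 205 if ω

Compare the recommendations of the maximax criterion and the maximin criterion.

Row maxima: A=210, B=210, C=185, D=235, E=70, F=205
Best best-case = 235 → D.
Row minima: A=20, B=25, C=-25, D=-80, E=-55, F=-65
Best worst-case = 25 → B.

maximax → D; maximin → B (disagree)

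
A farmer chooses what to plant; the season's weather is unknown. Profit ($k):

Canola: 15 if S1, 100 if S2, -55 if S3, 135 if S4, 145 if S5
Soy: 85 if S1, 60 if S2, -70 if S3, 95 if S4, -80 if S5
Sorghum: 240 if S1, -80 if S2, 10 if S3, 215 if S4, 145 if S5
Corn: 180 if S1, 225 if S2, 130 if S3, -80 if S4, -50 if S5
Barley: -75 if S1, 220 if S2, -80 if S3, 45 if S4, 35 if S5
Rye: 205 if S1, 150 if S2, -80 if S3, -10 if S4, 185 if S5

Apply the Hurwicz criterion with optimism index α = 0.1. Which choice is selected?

Canola

Canola: 0.1·145 + 0.9·(-55) = -35
Soy: 0.1·95 + 0.9·(-80) = -62.5
Sorghum: 0.1·240 + 0.9·(-80) = -48
Corn: 0.1·225 + 0.9·(-80) = -49.5
Barley: 0.1·220 + 0.9·(-80) = -50
Rye: 0.1·205 + 0.9·(-80) = -51.5
Highest Hurwicz score = -35 → Canola.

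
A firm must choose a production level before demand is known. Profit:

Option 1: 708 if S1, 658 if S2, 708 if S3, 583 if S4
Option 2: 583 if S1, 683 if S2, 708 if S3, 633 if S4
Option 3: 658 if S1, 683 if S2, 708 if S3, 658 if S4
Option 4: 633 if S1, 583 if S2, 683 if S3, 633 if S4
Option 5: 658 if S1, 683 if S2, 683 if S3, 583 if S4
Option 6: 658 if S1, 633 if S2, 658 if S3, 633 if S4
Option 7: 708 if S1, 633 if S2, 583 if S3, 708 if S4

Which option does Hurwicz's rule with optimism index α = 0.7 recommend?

Option 3

Option 1: 0.7·708 + 0.3·583 = 670.5
Option 2: 0.7·708 + 0.3·583 = 670.5
Option 3: 0.7·708 + 0.3·658 = 693
Option 4: 0.7·683 + 0.3·583 = 653
Option 5: 0.7·683 + 0.3·583 = 653
Option 6: 0.7·658 + 0.3·633 = 650.5
Option 7: 0.7·708 + 0.3·583 = 670.5
Highest Hurwicz score = 693 → Option 3.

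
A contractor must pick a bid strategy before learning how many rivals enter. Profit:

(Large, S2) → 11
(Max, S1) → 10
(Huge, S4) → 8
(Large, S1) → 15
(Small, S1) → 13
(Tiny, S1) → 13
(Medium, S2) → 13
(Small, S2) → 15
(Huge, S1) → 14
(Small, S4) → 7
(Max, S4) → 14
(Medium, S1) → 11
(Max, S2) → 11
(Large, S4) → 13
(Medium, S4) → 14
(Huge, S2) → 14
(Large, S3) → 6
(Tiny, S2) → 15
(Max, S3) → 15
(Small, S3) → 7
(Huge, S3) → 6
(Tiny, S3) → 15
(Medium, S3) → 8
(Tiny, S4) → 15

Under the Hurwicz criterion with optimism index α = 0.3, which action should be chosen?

Tiny: 0.3·15 + 0.7·13 = 13.6
Small: 0.3·15 + 0.7·7 = 9.4
Medium: 0.3·14 + 0.7·8 = 9.8
Large: 0.3·15 + 0.7·6 = 8.7
Huge: 0.3·14 + 0.7·6 = 8.4
Max: 0.3·15 + 0.7·10 = 11.5
Highest Hurwicz score = 13.6 → Tiny.

Tiny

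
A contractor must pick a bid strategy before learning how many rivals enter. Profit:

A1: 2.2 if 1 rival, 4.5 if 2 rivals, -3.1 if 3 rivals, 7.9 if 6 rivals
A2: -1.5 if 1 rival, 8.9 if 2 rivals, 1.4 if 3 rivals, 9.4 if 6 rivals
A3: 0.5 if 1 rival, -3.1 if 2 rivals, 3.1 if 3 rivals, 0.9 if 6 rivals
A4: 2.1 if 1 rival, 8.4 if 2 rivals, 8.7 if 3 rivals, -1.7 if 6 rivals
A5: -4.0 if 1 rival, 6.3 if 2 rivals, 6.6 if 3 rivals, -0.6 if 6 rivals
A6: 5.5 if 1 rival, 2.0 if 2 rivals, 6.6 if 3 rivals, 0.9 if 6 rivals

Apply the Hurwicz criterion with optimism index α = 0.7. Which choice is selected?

A1: 0.7·7.9 + 0.3·(-3.1) = 4.6
A2: 0.7·9.4 + 0.3·(-1.5) = 6.13
A3: 0.7·3.1 + 0.3·(-3.1) = 1.24
A4: 0.7·8.7 + 0.3·(-1.7) = 5.58
A5: 0.7·6.6 + 0.3·(-4.0) = 3.42
A6: 0.7·6.6 + 0.3·0.9 = 4.89
Highest Hurwicz score = 6.13 → A2.

A2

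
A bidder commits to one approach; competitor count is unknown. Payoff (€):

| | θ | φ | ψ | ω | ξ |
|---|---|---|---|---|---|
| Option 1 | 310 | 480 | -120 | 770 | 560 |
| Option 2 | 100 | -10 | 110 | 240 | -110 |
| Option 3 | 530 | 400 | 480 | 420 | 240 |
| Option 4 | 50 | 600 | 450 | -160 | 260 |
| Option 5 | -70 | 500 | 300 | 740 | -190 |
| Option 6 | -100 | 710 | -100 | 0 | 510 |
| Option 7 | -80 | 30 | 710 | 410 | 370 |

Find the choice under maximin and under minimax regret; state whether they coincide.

maximin → Option 3; minimax regret → Option 3 (agree)

Row minima: Option 1=-120, Option 2=-110, Option 3=240, Option 4=-160, Option 5=-190, Option 6=-100, Option 7=-80
Best worst-case = 240 → Option 3.
Column bests: θ=530, φ=710, ψ=710, ω=770, ξ=560.
Option 1 regrets: 220, 230, 830, 0, 0 → max 830
Option 2 regrets: 430, 720, 600, 530, 670 → max 720
Option 3 regrets: 0, 310, 230, 350, 320 → max 350
Option 4 regrets: 480, 110, 260, 930, 300 → max 930
Option 5 regrets: 600, 210, 410, 30, 750 → max 750
Option 6 regrets: 630, 0, 810, 770, 50 → max 810
Option 7 regrets: 610, 680, 0, 360, 190 → max 680
Smallest max regret = 350 → Option 3.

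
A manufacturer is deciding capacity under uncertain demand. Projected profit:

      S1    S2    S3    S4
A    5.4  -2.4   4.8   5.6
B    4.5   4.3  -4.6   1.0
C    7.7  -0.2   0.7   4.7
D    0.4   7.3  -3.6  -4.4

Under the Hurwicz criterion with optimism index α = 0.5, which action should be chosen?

C

A: 0.5·5.6 + 0.5·(-2.4) = 1.6
B: 0.5·4.5 + 0.5·(-4.6) = -0.05
C: 0.5·7.7 + 0.5·(-0.2) = 3.75
D: 0.5·7.3 + 0.5·(-4.4) = 1.45
Highest Hurwicz score = 3.75 → C.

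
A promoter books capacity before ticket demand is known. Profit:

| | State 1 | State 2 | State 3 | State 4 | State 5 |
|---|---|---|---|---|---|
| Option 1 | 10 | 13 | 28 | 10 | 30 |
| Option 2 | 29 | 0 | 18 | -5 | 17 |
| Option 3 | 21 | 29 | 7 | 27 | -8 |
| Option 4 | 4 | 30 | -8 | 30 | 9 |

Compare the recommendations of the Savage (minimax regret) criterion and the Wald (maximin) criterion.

minimax regret → Option 1; maximin → Option 1 (agree)

Column bests: State 1=29, State 2=30, State 3=28, State 4=30, State 5=30.
Option 1 regrets: 19, 17, 0, 20, 0 → max 20
Option 2 regrets: 0, 30, 10, 35, 13 → max 35
Option 3 regrets: 8, 1, 21, 3, 38 → max 38
Option 4 regrets: 25, 0, 36, 0, 21 → max 36
Smallest max regret = 20 → Option 1.
Row minima: Option 1=10, Option 2=-5, Option 3=-8, Option 4=-8
Best worst-case = 10 → Option 1.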